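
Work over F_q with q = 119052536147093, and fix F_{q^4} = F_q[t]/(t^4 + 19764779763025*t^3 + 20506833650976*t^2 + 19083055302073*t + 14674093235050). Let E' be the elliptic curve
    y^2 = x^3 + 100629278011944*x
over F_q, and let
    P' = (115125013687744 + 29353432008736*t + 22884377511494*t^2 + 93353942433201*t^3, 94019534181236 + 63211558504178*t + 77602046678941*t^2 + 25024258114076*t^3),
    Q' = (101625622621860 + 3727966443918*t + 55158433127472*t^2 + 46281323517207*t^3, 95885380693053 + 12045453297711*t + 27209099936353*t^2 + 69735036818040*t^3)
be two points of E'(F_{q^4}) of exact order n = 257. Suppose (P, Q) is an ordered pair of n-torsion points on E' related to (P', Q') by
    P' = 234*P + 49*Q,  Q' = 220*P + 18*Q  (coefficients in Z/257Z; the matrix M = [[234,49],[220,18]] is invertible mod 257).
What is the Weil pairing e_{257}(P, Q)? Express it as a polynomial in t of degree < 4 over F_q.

Alternating bilinearity on E[257] (values in mu_{257} in F_{119052536147093^4}) gives e(P',Q') = e(P,Q)^det(M).
det M = 234*18 - 49*220 = -6568 = 114 (mod 257); 114^{-1} = 124 (mod 257).
n = 257 = (100000001)_2 (9 bits, wt 2); accumulate f_{257,P'}(Q'+S)/f_{257,P'}(S) along the 8-step ladder.
So e_{257}(P',Q') = 12521358635211 + 82932611780917*t + 101894179668430*t^2 + 56605474868057*t^3.
e_{257}(P,Q) = (12521358635211 + 82932611780917*t + 101894179668430*t^2 + 56605474868057*t^3)^{124} = 54148339676405 + 100412437634541*t + 34107475954691*t^2 + 90674283428588*t^3.

54148339676405 + 100412437634541*t + 34107475954691*t^2 + 90674283428588*t^3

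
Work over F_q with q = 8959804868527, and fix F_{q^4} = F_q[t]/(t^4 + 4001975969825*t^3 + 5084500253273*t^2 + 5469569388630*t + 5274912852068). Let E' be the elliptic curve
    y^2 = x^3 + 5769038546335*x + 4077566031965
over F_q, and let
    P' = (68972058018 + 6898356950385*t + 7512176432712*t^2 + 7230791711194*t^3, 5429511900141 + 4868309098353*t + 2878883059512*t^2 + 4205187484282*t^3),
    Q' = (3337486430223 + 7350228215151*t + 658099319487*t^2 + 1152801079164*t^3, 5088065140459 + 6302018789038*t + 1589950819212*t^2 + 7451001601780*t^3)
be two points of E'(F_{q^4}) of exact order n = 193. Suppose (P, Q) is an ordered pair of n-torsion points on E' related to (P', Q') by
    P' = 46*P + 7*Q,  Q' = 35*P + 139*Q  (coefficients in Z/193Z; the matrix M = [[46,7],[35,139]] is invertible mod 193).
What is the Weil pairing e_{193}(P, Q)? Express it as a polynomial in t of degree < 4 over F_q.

Under M = [[46,7],[35,139]] in GL_2(Z/193), e_{193}(P',Q') = e_{193}(P,Q)^(46*139-7*35 mod 193).
46*139 - 7*35 = 6149; reduced mod 193: det = 166, inverse 50.
Miller loop for e_{193} over F_{8959804868527^4}: bits of 193 = 11000001; 7 double steps + 2 add steps, l/v at each.
Miller gives e_{193}(P',Q') = 8527945534547 + 6890491840209*t + 4691294983016*t^2 + 7720840746282*t^3 in F_{8959804868527^4}.
Hence e(P,Q) = 6732996853184 + 7584510932871*t + 4033224625479*t^2 + 5264384042944*t^3 in F_{8959804868527^4}^*.

6732996853184 + 7584510932871*t + 4033224625479*t^2 + 5264384042944*t^3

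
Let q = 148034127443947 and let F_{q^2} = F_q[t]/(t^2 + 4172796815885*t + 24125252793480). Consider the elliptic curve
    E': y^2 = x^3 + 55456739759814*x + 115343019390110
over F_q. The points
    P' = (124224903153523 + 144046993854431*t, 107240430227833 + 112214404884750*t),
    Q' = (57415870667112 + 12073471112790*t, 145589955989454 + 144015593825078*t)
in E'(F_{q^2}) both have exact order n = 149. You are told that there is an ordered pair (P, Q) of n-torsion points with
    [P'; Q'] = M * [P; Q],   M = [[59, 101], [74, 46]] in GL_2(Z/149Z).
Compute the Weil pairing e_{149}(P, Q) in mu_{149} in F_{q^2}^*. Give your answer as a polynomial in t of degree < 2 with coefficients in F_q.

e_{149}(aP+bQ,cP+dQ) = e_{149}(P,Q)^(ad-bc); with (a,b,c,d)=(59,101,74,46) this gives the det-149 law.
det M = 59*46 - 101*74 = -4760 = 8 (mod 149); 8^{-1} = 56 (mod 149).
Miller loop for e_{149} over F_{148034127443947^2}: bits of 149 = 10010101; 7 double steps + 3 add steps, l/v at each.
The quotient is 104723336363887 + 19498038140338*t.
(104723336363887 + 19498038140338*t)^{56} mod (148034127443947,f) = 101418709978238 + 39657452365874*t.

101418709978238 + 39657452365874*t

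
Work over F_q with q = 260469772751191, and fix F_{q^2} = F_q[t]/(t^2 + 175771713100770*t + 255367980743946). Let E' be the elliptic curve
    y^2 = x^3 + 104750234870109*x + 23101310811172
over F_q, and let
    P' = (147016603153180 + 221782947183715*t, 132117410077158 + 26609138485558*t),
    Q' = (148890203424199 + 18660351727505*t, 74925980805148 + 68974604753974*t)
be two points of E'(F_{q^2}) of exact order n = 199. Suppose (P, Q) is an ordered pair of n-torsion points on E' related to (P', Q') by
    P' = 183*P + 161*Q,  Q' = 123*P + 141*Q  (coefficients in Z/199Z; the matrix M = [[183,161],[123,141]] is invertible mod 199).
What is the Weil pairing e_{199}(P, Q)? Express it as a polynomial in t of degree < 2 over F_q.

165952013236429 + 122157955902534*t

e_{199}(aP+bQ,cP+dQ) = e_{199}(P,Q)^(ad-bc); with (a,b,c,d)=(183,161,123,141) this gives the det-199 law.
Hence e(P,Q) = e(P',Q')^{73} where 73 = 30^{-1} mod 199.
Run Miller on y^2=x^3+104750234870109*x+23101310811172 over F_{260469772751191}: ladder 11000111 (8 bits); e = f_P(D_Q)/f_Q(D_P).
e_{199}(P',Q') = 212869958621891 + 30294783024343*t.
Hence e(P,Q) = 165952013236429 + 122157955902534*t in F_{260469772751191^2}^*.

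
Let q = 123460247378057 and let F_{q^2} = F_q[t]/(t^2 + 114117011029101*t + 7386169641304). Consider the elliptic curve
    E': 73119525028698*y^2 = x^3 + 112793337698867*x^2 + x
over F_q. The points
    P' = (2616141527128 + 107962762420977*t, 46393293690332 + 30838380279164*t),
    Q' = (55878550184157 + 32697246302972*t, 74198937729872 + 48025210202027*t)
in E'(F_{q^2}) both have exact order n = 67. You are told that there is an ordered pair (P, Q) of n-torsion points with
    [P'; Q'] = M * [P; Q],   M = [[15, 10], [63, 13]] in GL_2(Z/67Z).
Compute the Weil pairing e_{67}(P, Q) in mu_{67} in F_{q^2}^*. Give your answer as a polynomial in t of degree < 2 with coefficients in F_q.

Under M = [[15,10],[63,13]] in GL_2(Z/67), e_{67}(P',Q') = e_{67}(P,Q)^(15*13-10*63 mod 67).
Hence e(P,Q) = e(P',Q')^{2} where 2 = 34^{-1} mod 67.
(x,y)|->(46984978142133x+24739183466689,46984978142133y) sends E' to y^2=x^3+51598799103*x+108773616626597.
Build f_{67,P'} and f_{67,Q'} via the 7-bit ladder of 67=1000011_2; evaluate at shifted divisors; quotient in F_{123460247378057^2}.
The quotient is 761916414826 + 90930769923359*t.
Raise to 2: e(P,Q) = 34863669703268 + 5236951928598*t in mu_{67}.

34863669703268 + 5236951928598*t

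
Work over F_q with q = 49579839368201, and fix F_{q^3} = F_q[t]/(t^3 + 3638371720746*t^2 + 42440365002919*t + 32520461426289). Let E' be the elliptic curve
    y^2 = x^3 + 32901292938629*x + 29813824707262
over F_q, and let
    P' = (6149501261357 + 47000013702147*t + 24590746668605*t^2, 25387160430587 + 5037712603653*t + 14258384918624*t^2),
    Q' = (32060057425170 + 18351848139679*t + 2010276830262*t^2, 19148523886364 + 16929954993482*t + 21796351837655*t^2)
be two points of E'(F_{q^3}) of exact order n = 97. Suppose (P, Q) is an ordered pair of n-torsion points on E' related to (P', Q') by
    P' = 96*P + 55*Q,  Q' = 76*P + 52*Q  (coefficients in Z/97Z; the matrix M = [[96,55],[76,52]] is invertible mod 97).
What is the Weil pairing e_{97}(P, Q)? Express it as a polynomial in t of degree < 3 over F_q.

Under M = [[96,55],[76,52]] in GL_2(Z/97), e_{97}(P',Q') = e_{97}(P,Q)^(96*52-55*76 mod 97).
Hence e(P,Q) = e(P',Q')^{62} where 62 = 36^{-1} mod 97.
7-bit Miller (1100001) on E'/F_{49579839368201} with a'=32901292938629, b'=29813824707262: accumulate tangent/chord ratios at Q'+S and P'+S'.
e_{97}(P',Q') = 4367243402899 + 7257603353452*t + 5292565393901*t^2.
e_{97}(P,Q) = (4367243402899 + 7257603353452*t + 5292565393901*t^2)^{62} = 7090007801490 + 38473702316623*t + 42709170611316*t^2.

7090007801490 + 38473702316623*t + 42709170611316*t^2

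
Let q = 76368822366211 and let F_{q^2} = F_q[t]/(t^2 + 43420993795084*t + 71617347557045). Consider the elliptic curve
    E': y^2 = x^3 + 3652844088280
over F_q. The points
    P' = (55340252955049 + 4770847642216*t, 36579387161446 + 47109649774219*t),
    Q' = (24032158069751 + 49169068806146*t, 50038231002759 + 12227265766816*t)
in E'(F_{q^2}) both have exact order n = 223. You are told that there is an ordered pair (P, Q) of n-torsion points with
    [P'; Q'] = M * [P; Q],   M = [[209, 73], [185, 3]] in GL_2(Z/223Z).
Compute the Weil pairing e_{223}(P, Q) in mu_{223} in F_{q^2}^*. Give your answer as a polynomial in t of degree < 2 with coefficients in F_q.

e_{223} is bilinear + alternating on E[223], so e_{223}(209*P + 73*Q, 185*P + 3*Q) = e_{223}(P,Q)^(209*3-73*185).
Inverting 56 mod 223: 4. Thus e_{223}(P,Q) = e(P',Q')^{4}.
Double-and-add over 11011111: 8-1 doublings, 7-1 additions; each step l_{T,T}/v_{2T} or l_{T,P'}/v at Q'+S for random S.
The quotient is 48939906244797 + 53990471299467*t.
Hence e(P,Q) = 67791103088151 + 27438009035967*t in F_{76368822366211^2}^*.

67791103088151 + 27438009035967*t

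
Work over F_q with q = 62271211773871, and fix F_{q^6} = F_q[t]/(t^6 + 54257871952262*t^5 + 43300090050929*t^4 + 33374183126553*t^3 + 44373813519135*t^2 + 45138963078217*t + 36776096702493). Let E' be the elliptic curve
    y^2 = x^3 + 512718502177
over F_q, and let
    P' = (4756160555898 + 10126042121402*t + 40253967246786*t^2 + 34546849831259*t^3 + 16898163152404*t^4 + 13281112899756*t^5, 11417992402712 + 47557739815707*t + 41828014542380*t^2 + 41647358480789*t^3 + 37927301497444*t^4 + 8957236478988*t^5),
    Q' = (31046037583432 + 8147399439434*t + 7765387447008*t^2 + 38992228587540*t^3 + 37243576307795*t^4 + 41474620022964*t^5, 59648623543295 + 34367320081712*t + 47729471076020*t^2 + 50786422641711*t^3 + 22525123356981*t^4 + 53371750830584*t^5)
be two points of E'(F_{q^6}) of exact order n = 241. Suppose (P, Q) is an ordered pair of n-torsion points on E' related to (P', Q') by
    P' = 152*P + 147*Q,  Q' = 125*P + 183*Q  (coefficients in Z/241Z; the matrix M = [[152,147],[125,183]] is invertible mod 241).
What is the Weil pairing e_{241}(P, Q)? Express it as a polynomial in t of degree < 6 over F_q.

Alternating bilinearity on E[241] (values in mu_{241} in F_{62271211773871^6}) gives e(P',Q') = e(P,Q)^det(M).
Inverting 42 mod 241: 132. Thus e_{241}(P,Q) = e(P',Q')^{132}.
Run Miller on y^2=x^3+512718502177 over F_{62271211773871}: ladder 11110001 (8 bits); e = f_P(D_Q)/f_Q(D_P).
e_{241}(P',Q') = 9378419805605 + 52569586479124*t + 55013920756312*t^2 + 6135549002583*t^3 + 28191822083522*t^4 + 26940881068198*t^5.
Thus e_{241}(P,Q) = 61260212209230 + 49971517435586*t + 34283400775841*t^2 + 27136773910360*t^3 + 15819432462300*t^4 + 46889327265232*t^5.

61260212209230 + 49971517435586*t + 34283400775841*t^2 + 27136773910360*t^3 + 15819432462300*t^4 + 46889327265232*t^5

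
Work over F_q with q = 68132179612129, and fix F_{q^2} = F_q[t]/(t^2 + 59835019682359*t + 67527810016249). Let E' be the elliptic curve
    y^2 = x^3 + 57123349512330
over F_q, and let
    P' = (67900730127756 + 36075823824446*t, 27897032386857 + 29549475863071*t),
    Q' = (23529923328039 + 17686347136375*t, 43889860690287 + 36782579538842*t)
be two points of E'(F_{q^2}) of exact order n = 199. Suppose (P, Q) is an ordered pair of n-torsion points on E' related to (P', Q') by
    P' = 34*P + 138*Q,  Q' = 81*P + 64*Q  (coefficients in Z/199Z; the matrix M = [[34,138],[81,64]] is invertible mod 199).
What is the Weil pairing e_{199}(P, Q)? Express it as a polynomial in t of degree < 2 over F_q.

e_{199}(aP+bQ,cP+dQ) = e_{199}(P,Q)^(ad-bc); with (a,b,c,d)=(34,138,81,64) this gives the det-199 law.
Hence e(P,Q) = e(P',Q')^{127} where 127 = 152^{-1} mod 199.
8-bit Miller (11000111) on E'/F_{68132179612129} with a'=0, b'=57123349512330: accumulate tangent/chord ratios at Q'+S and P'+S'.
Result: e(P',Q') = 25949941948952 + 4329935151682*t.
Finally e_{199}(P,Q) = 67463116615628 + 43039456326861*t.

67463116615628 + 43039456326861*t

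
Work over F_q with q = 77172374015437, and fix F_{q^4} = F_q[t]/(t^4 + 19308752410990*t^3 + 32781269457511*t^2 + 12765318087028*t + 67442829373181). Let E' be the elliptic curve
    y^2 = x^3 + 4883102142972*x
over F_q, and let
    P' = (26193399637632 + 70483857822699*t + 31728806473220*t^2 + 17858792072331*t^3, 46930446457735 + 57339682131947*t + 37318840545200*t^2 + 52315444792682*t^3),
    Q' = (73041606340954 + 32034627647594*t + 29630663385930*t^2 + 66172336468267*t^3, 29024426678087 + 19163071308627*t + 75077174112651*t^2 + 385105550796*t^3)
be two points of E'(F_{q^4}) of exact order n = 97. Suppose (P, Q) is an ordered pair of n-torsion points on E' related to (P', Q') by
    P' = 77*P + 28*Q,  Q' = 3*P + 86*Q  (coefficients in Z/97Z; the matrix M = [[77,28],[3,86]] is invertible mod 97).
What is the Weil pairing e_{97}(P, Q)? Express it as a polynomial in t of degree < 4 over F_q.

e_{97} is bilinear + alternating on E[97], so e_{97}(77*P + 28*Q, 3*P + 86*Q) = e_{97}(P,Q)^(77*86-28*3).
det M = 77*86 - 28*3 = 6538 = 39 (mod 97); 39^{-1} = 5 (mod 97).
7-bit Miller (1100001) on E'/F_{77172374015437} with a'=4883102142972, b'=0: accumulate tangent/chord ratios at Q'+S and P'+S'.
So e_{97}(P',Q') = 25619309471602 + 44726444721091*t + 13120841193531*t^2 + 23061382244628*t^3.
Thus e_{97}(P,Q) = 9571506891141 + 6528062840799*t + 64570216229299*t^2 + 18970098673802*t^3.

9571506891141 + 6528062840799*t + 64570216229299*t^2 + 18970098673802*t^3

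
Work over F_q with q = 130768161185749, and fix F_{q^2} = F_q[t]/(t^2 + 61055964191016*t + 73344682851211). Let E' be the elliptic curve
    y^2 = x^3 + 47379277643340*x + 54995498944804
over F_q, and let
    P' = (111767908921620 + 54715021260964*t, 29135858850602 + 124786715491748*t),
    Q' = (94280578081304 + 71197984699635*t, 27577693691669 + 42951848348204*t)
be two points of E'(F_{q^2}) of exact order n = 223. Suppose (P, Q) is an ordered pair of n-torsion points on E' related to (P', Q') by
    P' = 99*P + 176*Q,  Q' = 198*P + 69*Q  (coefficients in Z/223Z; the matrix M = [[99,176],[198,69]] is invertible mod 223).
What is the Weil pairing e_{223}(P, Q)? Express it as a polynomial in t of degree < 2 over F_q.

64702519947340 + 79138189093872*t

e_{223}(aP+bQ,cP+dQ) = e_{223}(P,Q)^(ad-bc); with (a,b,c,d)=(99,176,198,69) this gives the det-223 law.
So e_{223}(P,Q) = e_{223}(P',Q')^{212}, since 81*212 = 1 mod 223.
n = 223 = (11011111)_2 (8 bits, wt 7); accumulate f_{223,P'}(Q'+S)/f_{223,P'}(S) along the 7-step ladder.
So e_{223}(P',Q') = 68689269901229 + 191669031531*t.
Hence e(P,Q) = 64702519947340 + 79138189093872*t in F_{130768161185749^2}^*.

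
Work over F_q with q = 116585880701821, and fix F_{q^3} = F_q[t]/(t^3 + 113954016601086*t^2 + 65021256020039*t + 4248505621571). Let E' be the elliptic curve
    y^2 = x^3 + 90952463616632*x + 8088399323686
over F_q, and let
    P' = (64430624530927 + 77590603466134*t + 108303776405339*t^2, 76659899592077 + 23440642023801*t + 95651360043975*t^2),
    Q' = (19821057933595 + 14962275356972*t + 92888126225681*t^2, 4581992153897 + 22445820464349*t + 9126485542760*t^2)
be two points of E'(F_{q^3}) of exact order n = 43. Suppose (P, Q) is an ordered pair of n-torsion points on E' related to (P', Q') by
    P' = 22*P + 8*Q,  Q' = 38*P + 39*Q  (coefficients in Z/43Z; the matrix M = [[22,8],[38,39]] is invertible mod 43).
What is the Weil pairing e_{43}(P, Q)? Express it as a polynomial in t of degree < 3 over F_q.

37039796215854 + 30546704833823*t + 58446095275789*t^2

e_{43}(aP+bQ,cP+dQ) = e_{43}(P,Q)^(ad-bc); with (a,b,c,d)=(22,8,38,39) this gives the det-43 law.
det(M) mod 43 = 38; its inverse in (Z/43)^* is 17 (check: 38*17 mod 43 = 1).
Miller loop for e_{43} over F_{116585880701821^3}: bits of 43 = 101011; 5 double steps + 3 add steps, l/v at each.
So e_{43}(P',Q') = 54761502129954 + 6731819056609*t + 12166186793149*t^2.
(54761502129954 + 6731819056609*t + 12166186793149*t^2)^{17} mod (116585880701821,f) = 37039796215854 + 30546704833823*t + 58446095275789*t^2.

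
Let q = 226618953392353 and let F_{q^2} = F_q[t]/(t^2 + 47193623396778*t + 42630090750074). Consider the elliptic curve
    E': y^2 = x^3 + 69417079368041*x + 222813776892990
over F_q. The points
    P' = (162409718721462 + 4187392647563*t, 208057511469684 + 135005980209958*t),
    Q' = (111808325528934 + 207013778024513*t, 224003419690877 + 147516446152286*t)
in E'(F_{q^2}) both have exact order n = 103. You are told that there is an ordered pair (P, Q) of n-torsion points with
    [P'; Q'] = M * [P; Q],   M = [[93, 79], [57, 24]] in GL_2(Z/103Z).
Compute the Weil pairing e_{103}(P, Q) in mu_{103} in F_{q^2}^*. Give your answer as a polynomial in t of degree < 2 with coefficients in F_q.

24325940987442 + 140414483064822*t

The 103-Weil pairing on E[103] over F_{226618953392353} is alternating-bilinear: e_{103}(P',Q') = e_{103}(P,Q)^det(M).
Inverting 98 mod 103: 41. Thus e_{103}(P,Q) = e(P',Q')^{41}.
n = 103 = (1100111)_2 (7 bits, wt 5); accumulate f_{103,P'}(Q'+S)/f_{103,P'}(S) along the 6-step ladder.
So e_{103}(P',Q') = 33231971752569 + 96242568362883*t.
Hence e(P,Q) = 24325940987442 + 140414483064822*t in F_{226618953392353^2}^*.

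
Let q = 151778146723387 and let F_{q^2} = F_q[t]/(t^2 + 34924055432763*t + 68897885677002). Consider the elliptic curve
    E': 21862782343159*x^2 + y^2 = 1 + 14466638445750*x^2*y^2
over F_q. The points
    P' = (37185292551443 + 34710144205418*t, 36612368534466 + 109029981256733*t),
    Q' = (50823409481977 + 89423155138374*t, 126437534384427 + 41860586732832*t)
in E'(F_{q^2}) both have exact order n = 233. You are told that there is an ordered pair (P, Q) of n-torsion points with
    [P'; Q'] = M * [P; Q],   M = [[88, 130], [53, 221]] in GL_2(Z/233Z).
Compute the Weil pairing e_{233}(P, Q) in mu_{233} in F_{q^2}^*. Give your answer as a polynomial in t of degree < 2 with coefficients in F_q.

23398082929703 + 101074928219218*t

Alternating bilinearity on E[233] (values in mu_{233} in F_{151778146723387^2}) gives e(P',Q') = e(P,Q)^det(M).
det M = 88*221 - 130*53 = 12558 = 209 (mod 233); 209^{-1} = 165 (mod 233).
Edwards a_E,d_E -> Montgomery A=18689486986642,B=99618567882600 -> Weierstrass 142775525599273,143279468351781 via alpha=132536692400974,beta=39793572655199.
n = 233 = (11101001)_2 (8 bits, wt 5); accumulate f_{233,P'}(Q'+S)/f_{233,P'}(S) along the 7-step ladder.
e_{233}(P',Q') = 140068479114320 + 85910678119858*t.
Finally e_{233}(P,Q) = 23398082929703 + 101074928219218*t.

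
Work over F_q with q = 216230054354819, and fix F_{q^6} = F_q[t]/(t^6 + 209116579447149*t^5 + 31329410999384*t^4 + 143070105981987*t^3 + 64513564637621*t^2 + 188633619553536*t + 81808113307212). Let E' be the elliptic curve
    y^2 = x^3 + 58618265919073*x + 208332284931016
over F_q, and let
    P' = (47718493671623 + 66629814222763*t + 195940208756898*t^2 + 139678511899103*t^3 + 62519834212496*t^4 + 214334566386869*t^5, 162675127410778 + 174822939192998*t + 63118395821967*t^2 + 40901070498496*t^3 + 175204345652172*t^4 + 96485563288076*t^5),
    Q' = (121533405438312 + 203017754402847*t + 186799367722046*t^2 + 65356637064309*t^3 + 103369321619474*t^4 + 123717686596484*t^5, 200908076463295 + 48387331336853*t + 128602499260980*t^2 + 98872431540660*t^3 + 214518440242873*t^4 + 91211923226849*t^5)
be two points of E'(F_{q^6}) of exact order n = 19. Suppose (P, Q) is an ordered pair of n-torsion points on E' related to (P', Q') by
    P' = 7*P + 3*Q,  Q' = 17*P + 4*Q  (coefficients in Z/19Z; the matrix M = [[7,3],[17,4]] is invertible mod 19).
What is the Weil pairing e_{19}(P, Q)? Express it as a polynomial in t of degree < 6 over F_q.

1526222841382 + 110965324332866*t + 32741101437514*t^2 + 118939247782233*t^3 + 211231350491628*t^4 + 188664710734233*t^5

The 19-Weil pairing on E[19] over F_{216230054354819} is alternating-bilinear: e_{19}(P',Q') = e_{19}(P,Q)^det(M).
Inverting 15 mod 19: 14. Thus e_{19}(P,Q) = e(P',Q')^{14}.
5-bit Miller (10011) on E'/F_{216230054354819} with a'=58618265919073, b'=208332284931016: accumulate tangent/chord ratios at Q'+S and P'+S'.
The quotient is 41557056684636 + 115865924765236*t + 206234877852086*t^2 + 36642591258565*t^3 + 142296763365922*t^4 + 88668545965813*t^5.
e_{19}(P,Q) = (41557056684636 + 115865924765236*t + 206234877852086*t^2 + 36642591258565*t^3 + 142296763365922*t^4 + 88668545965813*t^5)^{14} = 1526222841382 + 110965324332866*t + 32741101437514*t^2 + 118939247782233*t^3 + 211231350491628*t^4 + 188664710734233*t^5.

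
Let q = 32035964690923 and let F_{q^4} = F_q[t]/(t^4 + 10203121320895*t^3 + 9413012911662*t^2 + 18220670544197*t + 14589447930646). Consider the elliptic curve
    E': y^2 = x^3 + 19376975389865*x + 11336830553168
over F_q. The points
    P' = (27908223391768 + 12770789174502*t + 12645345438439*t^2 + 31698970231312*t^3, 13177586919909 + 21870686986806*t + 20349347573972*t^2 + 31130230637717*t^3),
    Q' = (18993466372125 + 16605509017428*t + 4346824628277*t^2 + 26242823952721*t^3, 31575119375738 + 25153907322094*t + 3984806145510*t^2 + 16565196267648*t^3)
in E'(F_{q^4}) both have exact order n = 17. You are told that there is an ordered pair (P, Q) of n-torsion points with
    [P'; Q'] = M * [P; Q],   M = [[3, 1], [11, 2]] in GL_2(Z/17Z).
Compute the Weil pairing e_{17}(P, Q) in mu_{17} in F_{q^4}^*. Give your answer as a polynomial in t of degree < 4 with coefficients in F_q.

The 17-Weil pairing on E[17] over F_{32035964690923} is alternating-bilinear: e_{17}(P',Q') = e_{17}(P,Q)^det(M).
det(M) mod 17 = 12; its inverse in (Z/17)^* is 10 (check: 12*10 mod 17 = 1).
Miller loop for e_{17} over F_{32035964690923^4}: bits of 17 = 10001; 4 double steps + 1 add steps, l/v at each.
So e_{17}(P',Q') = 12626850314834 + 23930901187820*t + 17467470949336*t^2 + 19269580411329*t^3.
Finally e_{17}(P,Q) = 19629841155989 + 11894557544741*t + 23226089922039*t^2 + 2936199599430*t^3.

19629841155989 + 11894557544741*t + 23226089922039*t^2 + 2936199599430*t^3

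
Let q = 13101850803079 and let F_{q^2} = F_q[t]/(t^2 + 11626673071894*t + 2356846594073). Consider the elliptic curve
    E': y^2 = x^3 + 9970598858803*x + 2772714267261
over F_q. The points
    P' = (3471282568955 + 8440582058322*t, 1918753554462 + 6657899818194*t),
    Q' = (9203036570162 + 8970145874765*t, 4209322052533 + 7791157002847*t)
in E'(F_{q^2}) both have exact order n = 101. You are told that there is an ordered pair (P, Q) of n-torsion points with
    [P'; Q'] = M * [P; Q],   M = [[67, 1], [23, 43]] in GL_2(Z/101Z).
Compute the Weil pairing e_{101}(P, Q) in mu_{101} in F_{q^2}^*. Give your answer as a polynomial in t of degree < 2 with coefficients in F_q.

Since e_{101}(P,P)=e_{101}(Q,Q)=1 and e_{101}(Q,P)=e_{101}(P,Q)^{-1}, expanding e_{101}(67*P + 1*Q,23*P + 43*Q) leaves e(P,Q)^det(M).
det M = 67*43 - 1*23 = 2858 = 30 (mod 101); 30^{-1} = 64 (mod 101).
Run Miller on y^2=x^3+9970598858803*x+2772714267261 over F_{13101850803079}: ladder 1100101 (7 bits); e = f_P(D_Q)/f_Q(D_P).
e_{101}(P',Q') = 11897473464760 + 664307385116*t.
Thus e_{101}(P,Q) = 4482336383122 + 7487500587074*t.

4482336383122 + 7487500587074*t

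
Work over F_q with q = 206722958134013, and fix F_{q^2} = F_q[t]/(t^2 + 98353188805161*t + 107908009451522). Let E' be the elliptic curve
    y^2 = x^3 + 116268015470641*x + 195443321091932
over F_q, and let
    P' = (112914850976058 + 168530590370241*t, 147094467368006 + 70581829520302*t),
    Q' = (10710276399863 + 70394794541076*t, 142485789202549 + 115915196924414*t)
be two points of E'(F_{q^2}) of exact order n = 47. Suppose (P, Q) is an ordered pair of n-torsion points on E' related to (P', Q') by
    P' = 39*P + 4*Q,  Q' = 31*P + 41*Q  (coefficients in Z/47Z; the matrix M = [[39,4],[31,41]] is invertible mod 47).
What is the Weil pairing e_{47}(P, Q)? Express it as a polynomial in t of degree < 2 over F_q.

129399325212177 + 105293263927679*t

e_{47}(aP+bQ,cP+dQ) = e_{47}(P,Q)^(ad-bc); with (a,b,c,d)=(39,4,31,41) this gives the det-47 law.
So e_{47}(P,Q) = e_{47}(P',Q')^{34}, since 18*34 = 1 mod 47.
Build f_{47,P'} and f_{47,Q'} via the 6-bit ladder of 47=101111_2; evaluate at shifted divisors; quotient in F_{206722958134013^2}.
e_{47}(P',Q') = 192313971740485 + 79945304814055*t.
e_{47}(P,Q) = (192313971740485 + 79945304814055*t)^{34} = 129399325212177 + 105293263927679*t.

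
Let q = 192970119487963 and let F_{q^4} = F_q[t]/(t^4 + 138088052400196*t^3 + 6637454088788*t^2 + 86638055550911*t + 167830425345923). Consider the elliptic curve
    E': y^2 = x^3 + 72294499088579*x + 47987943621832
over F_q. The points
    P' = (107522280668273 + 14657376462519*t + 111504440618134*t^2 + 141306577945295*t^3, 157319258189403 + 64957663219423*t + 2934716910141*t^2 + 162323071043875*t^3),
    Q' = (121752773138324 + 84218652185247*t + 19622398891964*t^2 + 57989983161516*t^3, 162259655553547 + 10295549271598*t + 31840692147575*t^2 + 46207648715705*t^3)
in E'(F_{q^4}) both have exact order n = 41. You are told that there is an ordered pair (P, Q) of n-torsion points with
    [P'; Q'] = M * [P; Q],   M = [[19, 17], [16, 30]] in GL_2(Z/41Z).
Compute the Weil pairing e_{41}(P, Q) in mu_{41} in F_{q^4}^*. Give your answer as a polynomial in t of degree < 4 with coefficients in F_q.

e_{41} is bilinear + alternating on E[41], so e_{41}(19*P + 17*Q, 16*P + 30*Q) = e_{41}(P,Q)^(19*30-17*16).
det(M) mod 41 = 11; its inverse in (Z/41)^* is 15 (check: 11*15 mod 41 = 1).
6-bit Miller (101001) on E'/F_{192970119487963} with a'=72294499088579, b'=47987943621832: accumulate tangent/chord ratios at Q'+S and P'+S'.
Miller gives e_{41}(P',Q') = 74476982964617 + 101469155368027*t + 101737033473228*t^2 + 43816525617462*t^3 in F_{192970119487963^4}.
e_{41}(P,Q) = (74476982964617 + 101469155368027*t + 101737033473228*t^2 + 43816525617462*t^3)^{15} = 30159556965516 + 34271663393148*t + 63008028779176*t^2 + 97274031132647*t^3.

30159556965516 + 34271663393148*t + 63008028779176*t^2 + 97274031132647*t^3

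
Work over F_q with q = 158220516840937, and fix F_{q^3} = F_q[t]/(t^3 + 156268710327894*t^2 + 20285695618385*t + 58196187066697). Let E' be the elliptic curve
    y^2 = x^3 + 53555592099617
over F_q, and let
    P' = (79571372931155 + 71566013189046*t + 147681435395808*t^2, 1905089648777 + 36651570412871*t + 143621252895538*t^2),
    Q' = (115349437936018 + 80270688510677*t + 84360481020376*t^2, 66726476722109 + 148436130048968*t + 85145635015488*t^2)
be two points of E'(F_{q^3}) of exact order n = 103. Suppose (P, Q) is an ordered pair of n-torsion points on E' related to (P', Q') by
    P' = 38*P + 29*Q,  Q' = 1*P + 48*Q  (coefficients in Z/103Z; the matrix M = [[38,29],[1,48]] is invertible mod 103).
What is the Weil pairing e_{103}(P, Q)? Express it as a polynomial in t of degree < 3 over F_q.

145940483367912 + 137015673960815*t + 85483679653766*t^2

Alternating bilinearity on E[103] (values in mu_{103} in F_{158220516840937^3}) gives e(P',Q') = e(P,Q)^det(M).
Hence e(P,Q) = e(P',Q')^{96} where 96 = 44^{-1} mod 103.
7-bit Miller (1100111) on E'/F_{158220516840937} with a'=0, b'=53555592099617: accumulate tangent/chord ratios at Q'+S and P'+S'.
f_P(D_Q)/f_Q(D_P) = 54764699850264 + 35828891819396*t + 114512419647219*t^2.
Raise to 96: e(P,Q) = 145940483367912 + 137015673960815*t + 85483679653766*t^2 in mu_{103}.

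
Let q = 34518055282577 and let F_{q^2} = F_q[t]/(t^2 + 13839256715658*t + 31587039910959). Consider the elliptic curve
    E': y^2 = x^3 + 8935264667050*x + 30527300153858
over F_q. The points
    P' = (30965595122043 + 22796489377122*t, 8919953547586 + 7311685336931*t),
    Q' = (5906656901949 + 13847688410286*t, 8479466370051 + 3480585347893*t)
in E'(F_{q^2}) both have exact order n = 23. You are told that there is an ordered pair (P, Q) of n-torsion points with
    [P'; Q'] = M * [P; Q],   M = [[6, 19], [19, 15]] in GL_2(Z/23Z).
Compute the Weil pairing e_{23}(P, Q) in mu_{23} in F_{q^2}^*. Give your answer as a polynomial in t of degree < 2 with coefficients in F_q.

27083381421104 + 16316328395044*t

Under M = [[6,19],[19,15]] in GL_2(Z/23), e_{23}(P',Q') = e_{23}(P,Q)^(6*15-19*19 mod 23).
det(M) mod 23 = 5; its inverse in (Z/23)^* is 14 (check: 5*14 mod 23 = 1).
5-bit Miller (10111) on E'/F_{34518055282577} with a'=8935264667050, b'=30527300153858: accumulate tangent/chord ratios at Q'+S and P'+S'.
So e_{23}(P',Q') = 26102458550759 + 6796481036401*t.
Raise to 14: e(P,Q) = 27083381421104 + 16316328395044*t in mu_{23}.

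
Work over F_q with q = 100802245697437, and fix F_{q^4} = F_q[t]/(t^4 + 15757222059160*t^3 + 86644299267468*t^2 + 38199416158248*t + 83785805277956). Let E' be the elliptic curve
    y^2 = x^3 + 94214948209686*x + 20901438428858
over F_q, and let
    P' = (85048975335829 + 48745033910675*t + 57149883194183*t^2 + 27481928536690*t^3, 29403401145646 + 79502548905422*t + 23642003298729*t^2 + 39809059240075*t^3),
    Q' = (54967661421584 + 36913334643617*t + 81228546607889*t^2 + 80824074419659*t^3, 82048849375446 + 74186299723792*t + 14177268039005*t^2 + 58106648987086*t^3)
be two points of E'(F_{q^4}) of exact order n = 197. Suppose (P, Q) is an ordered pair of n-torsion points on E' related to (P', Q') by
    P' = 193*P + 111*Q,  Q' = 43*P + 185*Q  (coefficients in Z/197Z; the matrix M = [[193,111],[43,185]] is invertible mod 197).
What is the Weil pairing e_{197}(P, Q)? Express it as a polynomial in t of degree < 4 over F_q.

13278262137689 + 63894352018987*t + 19488464815008*t^2 + 11867826198168*t^3

e_{197} is bilinear + alternating on E[197], so e_{197}(193*P + 111*Q, 43*P + 185*Q) = e_{197}(P,Q)^(193*185-111*43).
So e_{197}(P,Q) = e_{197}(P',Q')^{66}, since 3*66 = 1 mod 197.
Run Miller on y^2=x^3+94214948209686*x+20901438428858 over F_{100802245697437}: ladder 11000101 (8 bits); e = f_P(D_Q)/f_Q(D_P).
e_{197}(P',Q') = 1616747031140 + 35464757327373*t + 35821827405213*t^2 + 82082315707572*t^3.
Finally e_{197}(P,Q) = 13278262137689 + 63894352018987*t + 19488464815008*t^2 + 11867826198168*t^3.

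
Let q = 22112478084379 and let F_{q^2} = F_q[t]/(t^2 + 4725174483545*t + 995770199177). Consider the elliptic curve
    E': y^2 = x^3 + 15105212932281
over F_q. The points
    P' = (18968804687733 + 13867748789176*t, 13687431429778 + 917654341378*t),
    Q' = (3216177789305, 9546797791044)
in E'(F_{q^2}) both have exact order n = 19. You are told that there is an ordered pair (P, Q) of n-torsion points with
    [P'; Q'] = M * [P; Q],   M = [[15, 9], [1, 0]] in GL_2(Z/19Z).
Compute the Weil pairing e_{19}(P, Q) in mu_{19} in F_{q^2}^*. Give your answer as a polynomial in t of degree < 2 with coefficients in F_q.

13340378257816 + 5961448452003*t

e_{19} is bilinear + alternating on E[19], so e_{19}(15*P + 9*Q, 1*P) = e_{19}(P,Q)^(15*0-9*1).
So e_{19}(P,Q) = e_{19}(P',Q')^{2}, since 10*2 = 1 mod 19.
Double-and-add over 10011: 5-1 doublings, 3-1 additions; each step l_{T,T}/v_{2T} or l_{T,P'}/v at Q'+S for random S.
Result: e(P',Q') = 8838417237955 + 17412419402882*t.
(8838417237955 + 17412419402882*t)^{2} mod (22112478084379,f) = 13340378257816 + 5961448452003*t.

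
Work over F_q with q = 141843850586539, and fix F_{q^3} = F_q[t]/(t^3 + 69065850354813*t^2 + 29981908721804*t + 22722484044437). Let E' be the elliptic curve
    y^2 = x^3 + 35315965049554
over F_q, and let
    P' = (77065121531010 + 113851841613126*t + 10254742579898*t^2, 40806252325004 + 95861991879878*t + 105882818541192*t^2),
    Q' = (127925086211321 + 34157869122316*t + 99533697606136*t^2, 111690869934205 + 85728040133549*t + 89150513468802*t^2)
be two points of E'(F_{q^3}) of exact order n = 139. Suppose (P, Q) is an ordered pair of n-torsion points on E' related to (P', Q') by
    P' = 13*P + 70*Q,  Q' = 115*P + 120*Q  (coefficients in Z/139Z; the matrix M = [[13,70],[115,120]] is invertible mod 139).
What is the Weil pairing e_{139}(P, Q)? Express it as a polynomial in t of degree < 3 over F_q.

e_{139}(aP+bQ,cP+dQ) = e_{139}(P,Q)^(ad-bc); with (a,b,c,d)=(13,70,115,120) this gives the det-139 law.
det M = 13*120 - 70*115 = -6490 = 43 (mod 139); 43^{-1} = 97 (mod 139).
Run Miller on y^2=x^3+35315965049554 over F_{141843850586539}: ladder 10001011 (8 bits); e = f_P(D_Q)/f_Q(D_P).
f_P(D_Q)/f_Q(D_P) = 27708775021650 + 21537497044076*t + 16080703221543*t^2.
(27708775021650 + 21537497044076*t + 16080703221543*t^2)^{97} mod (141843850586539,f) = 2504608149391 + 24849118285322*t + 37656298121048*t^2.

2504608149391 + 24849118285322*t + 37656298121048*t^2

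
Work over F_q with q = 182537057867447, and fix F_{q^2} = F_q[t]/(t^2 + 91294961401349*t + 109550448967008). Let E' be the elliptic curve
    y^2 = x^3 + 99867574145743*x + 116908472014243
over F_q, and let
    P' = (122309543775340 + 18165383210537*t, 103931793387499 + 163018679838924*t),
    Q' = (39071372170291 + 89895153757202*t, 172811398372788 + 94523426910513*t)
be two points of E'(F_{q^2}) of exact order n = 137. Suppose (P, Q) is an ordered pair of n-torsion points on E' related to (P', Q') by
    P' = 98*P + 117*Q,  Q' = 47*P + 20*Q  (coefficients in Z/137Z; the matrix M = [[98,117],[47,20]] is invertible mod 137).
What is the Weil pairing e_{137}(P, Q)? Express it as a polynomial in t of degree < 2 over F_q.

Since e_{137}(P,P)=e_{137}(Q,Q)=1 and e_{137}(Q,P)=e_{137}(P,Q)^{-1}, expanding e_{137}(98*P + 117*Q,47*P + 20*Q) leaves e(P,Q)^det(M).
det(M) mod 137 = 23; its inverse in (Z/137)^* is 6 (check: 23*6 mod 137 = 1).
Build f_{137,P'} and f_{137,Q'} via the 8-bit ladder of 137=10001001_2; evaluate at shifted divisors; quotient in F_{182537057867447^2}.
Miller gives e_{137}(P',Q') = 4709947511780 + 154086303803033*t in F_{182537057867447^2}.
Raise to 6: e(P,Q) = 2522133613340 + 73491243830685*t in mu_{137}.

2522133613340 + 73491243830685*t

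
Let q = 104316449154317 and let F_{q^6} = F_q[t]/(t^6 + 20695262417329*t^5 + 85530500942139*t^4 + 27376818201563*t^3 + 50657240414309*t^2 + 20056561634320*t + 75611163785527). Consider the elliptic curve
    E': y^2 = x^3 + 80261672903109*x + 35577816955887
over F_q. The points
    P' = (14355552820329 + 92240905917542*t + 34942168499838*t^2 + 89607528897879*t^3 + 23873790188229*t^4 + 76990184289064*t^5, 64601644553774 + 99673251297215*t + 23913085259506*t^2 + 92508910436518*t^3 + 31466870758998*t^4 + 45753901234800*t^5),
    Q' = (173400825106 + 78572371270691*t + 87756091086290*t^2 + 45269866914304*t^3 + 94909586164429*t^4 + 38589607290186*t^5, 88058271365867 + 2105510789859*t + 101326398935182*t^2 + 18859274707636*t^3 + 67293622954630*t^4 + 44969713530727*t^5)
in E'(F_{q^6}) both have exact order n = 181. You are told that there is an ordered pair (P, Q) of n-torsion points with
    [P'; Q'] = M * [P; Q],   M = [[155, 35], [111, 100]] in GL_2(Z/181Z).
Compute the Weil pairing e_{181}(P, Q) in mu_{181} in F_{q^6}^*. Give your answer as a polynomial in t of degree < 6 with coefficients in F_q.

The 181-Weil pairing on E[181] over F_{104316449154317} is alternating-bilinear: e_{181}(P',Q') = e_{181}(P,Q)^det(M).
det M = 155*100 - 35*111 = 11615 = 31 (mod 181); 31^{-1} = 146 (mod 181).
8-bit Miller (10110101) on E'/F_{104316449154317} with a'=80261672903109, b'=35577816955887: accumulate tangent/chord ratios at Q'+S and P'+S'.
So e_{181}(P',Q') = 24315191530620 + 14976677894354*t + 26602589073682*t^2 + 3244587918650*t^3 + 78277571326557*t^4 + 79542851319946*t^5.
Finally e_{181}(P,Q) = 99853943164543 + 3560870347114*t + 100124825567225*t^2 + 17574763980342*t^3 + 6084922710541*t^4 + 73741342901322*t^5.

99853943164543 + 3560870347114*t + 100124825567225*t^2 + 17574763980342*t^3 + 6084922710541*t^4 + 73741342901322*t^5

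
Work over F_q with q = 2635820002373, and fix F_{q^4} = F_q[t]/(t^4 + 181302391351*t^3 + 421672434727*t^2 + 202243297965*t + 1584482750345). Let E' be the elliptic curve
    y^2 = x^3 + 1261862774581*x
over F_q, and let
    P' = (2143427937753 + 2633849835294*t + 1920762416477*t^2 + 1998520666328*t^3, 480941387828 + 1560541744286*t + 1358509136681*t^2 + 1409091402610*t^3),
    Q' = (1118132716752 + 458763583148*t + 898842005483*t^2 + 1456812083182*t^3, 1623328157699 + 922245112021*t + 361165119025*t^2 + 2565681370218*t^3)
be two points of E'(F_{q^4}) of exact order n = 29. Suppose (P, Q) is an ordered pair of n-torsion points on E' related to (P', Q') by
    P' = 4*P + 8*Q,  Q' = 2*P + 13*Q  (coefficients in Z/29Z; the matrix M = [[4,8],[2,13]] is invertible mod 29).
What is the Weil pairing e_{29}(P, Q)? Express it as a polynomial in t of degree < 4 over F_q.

The 29-Weil pairing on E[29] over F_{2635820002373} is alternating-bilinear: e_{29}(P',Q') = e_{29}(P,Q)^det(M).
det(M) mod 29 = 7; its inverse in (Z/29)^* is 25 (check: 7*25 mod 29 = 1).
Double-and-add over 11101: 5-1 doublings, 4-1 additions; each step l_{T,T}/v_{2T} or l_{T,P'}/v at Q'+S for random S.
The quotient is 921773216559 + 953225750464*t + 1233330866574*t^2 + 2635432582779*t^3.
Thus e_{29}(P,Q) = 1408812213714 + 587155495972*t + 1477038520247*t^2 + 2479056936092*t^3.

1408812213714 + 587155495972*t + 1477038520247*t^2 + 2479056936092*t^3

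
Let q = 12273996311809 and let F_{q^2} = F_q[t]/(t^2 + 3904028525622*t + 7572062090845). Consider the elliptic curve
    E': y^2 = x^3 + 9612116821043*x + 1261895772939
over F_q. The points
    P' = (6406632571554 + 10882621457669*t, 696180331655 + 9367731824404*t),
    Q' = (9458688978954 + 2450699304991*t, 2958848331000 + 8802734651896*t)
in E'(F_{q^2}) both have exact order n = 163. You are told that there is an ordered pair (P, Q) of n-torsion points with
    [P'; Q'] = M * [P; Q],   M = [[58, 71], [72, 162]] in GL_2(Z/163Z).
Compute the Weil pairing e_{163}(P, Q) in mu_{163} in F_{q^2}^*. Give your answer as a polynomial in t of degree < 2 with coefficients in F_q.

602863623789 + 7918928179997*t

Since e_{163}(P,P)=e_{163}(Q,Q)=1 and e_{163}(Q,P)=e_{163}(P,Q)^{-1}, expanding e_{163}(58*P + 71*Q,72*P + 162*Q) leaves e(P,Q)^det(M).
det M = 58*162 - 71*72 = 4284 = 46 (mod 163); 46^{-1} = 39 (mod 163).
Miller loop for e_{163} over F_{12273996311809^2}: bits of 163 = 10100011; 7 double steps + 3 add steps, l/v at each.
f_P(D_Q)/f_Q(D_P) = 1383212120760 + 9586871711458*t.
Raise to 39: e(P,Q) = 602863623789 + 7918928179997*t in mu_{163}.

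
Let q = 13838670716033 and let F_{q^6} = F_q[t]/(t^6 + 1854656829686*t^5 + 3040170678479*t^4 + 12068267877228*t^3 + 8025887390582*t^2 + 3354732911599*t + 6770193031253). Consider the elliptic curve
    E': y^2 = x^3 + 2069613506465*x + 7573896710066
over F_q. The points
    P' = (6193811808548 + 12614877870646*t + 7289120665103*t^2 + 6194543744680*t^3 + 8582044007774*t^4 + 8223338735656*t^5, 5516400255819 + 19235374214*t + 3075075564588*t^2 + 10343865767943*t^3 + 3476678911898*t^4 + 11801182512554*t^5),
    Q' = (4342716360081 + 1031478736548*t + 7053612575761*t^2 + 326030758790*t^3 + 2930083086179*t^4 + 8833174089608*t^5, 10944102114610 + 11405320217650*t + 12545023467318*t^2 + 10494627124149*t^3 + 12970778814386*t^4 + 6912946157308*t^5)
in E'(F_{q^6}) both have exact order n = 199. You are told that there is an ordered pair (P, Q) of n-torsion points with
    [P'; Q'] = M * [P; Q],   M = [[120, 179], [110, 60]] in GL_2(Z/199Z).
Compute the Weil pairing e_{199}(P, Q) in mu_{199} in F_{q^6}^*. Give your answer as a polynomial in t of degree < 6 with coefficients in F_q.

5391983756047 + 9120038945952*t + 5005269197364*t^2 + 9281548427026*t^3 + 10431170105515*t^4 + 4734130098378*t^5

Alternating bilinearity on E[199] (values in mu_{199} in F_{13838670716033^6}) gives e(P',Q') = e(P,Q)^det(M).
120*60 - 179*110 = -12490; reduced mod 199: det = 47, inverse 72.
Run Miller on y^2=x^3+2069613506465*x+7573896710066 over F_{13838670716033}: ladder 11000111 (8 bits); e = f_P(D_Q)/f_Q(D_P).
e_{199}(P',Q') = 5220325828906 + 4796477821243*t + 2039979260883*t^2 + 8837937111472*t^3 + 9055075919795*t^4 + 2644187310636*t^5.
Raise to 72: e(P,Q) = 5391983756047 + 9120038945952*t + 5005269197364*t^2 + 9281548427026*t^3 + 10431170105515*t^4 + 4734130098378*t^5 in mu_{199}.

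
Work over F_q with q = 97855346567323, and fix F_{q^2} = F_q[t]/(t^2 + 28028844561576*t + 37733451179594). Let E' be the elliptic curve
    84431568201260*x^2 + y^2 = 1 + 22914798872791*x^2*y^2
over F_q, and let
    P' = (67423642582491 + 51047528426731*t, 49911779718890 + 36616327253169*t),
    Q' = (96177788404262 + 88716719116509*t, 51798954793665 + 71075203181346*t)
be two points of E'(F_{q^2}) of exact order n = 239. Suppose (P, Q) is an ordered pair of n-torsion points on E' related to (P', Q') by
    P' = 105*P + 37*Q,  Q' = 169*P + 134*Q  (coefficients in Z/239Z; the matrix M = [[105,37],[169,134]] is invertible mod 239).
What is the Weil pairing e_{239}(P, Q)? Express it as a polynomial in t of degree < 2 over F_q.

79274799273440 + 28193161474117*t

Alternating bilinearity on E[239] (values in mu_{239} in F_{97855346567323^2}) gives e(P',Q') = e(P,Q)^det(M).
105*134 - 37*169 = 7817; reduced mod 239: det = 169, inverse 99.
Edwards->Montgomery: u=(1+y)/(1-y), v=u/x -> 70442850390163v^2=u^3+70228699367931u^2+u; then x_W=39843028973948u+66818734462670: y^2=x^3+82947807725945*x+65087839475714.
Run Miller on y^2=x^3+82947807725945*x+65087839475714 over F_{97855346567323}: ladder 11101111 (8 bits); e = f_P(D_Q)/f_Q(D_P).
Miller gives e_{239}(P',Q') = 17478672794928 + 48923319857470*t in F_{97855346567323^2}.
e_{239}(P,Q) = (17478672794928 + 48923319857470*t)^{99} = 79274799273440 + 28193161474117*t.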